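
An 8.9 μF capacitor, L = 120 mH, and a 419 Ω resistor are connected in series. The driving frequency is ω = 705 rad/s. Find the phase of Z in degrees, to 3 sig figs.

-10.1°

X_L = ωL = 84.6 Ω
X_C = 1/(ωC) = 159 Ω
Net reactance X = X_L − X_C = -74.8 Ω
Z = 419 − j74.8 Ω
|Z| = √(419² + 74.8²) = 426 Ω
∠Z = arctan(-74.8/419) = -10.1°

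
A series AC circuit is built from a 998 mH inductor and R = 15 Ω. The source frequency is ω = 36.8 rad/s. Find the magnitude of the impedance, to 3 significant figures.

X_L = ωL = 36.7 Ω
Z = 15.0 + j36.7 Ω
|Z| = √(15.0² + 36.7²) = 39.7 Ω

39.7 Ω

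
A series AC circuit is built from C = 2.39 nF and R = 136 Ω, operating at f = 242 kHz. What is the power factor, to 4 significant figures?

ω = 2πf = 1.521e+06 rad/s
X_C = 1/(ωC) = 275.2 Ω
Z = 136.0 − j275.2 Ω
|Z| = √(136.0² + 275.2²) = 306.9 Ω
∠Z = arctan(-275.2/136.0) = -63.70°
cos φ = cos(-63.70°) = 0.4431

0.4431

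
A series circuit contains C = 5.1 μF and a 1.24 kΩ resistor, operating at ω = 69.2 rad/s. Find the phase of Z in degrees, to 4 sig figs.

X_C = 1/(ωC) = 2834 Ω
Z = 1240 − j2834 Ω
|Z| = √(1240² + 2834²) = 3093 Ω
∠Z = arctan(-2834/1240) = -66.36°

-66.36°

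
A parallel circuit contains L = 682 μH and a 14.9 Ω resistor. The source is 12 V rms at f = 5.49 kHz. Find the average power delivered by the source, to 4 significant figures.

ω = 2πf = 34490 rad/s
X_L = ωL = 23.53 Ω
Parallel: admittances add. Y = 1/R + 1/(jωL)
Y = (0.06711 − j0.04251) S
|Y| = 0.07944 S → |Z| = 1/|Y| = 12.59 Ω, ∠Z = −∠Y = 32.35°
I = V/|Z| = 953.3 mA
P = VI cos φ = 12 × 0.9533 × cos(32.35°) = 9.664 W

9.664 W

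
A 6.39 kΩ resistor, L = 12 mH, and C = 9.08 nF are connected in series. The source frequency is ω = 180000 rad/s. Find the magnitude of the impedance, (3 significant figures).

X_L = ωL = 2160 Ω
X_C = 1/(ωC) = 612 Ω
Net reactance X = X_L − X_C = 1550 Ω
Z = 6390 + j1550 Ω
|Z| = √(6390² + 1550²) = 6570 Ω

6570 Ω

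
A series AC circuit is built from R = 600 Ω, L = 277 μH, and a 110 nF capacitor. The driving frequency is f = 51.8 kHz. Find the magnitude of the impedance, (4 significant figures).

603.2 Ω

ω = 2πf = 325500 rad/s
X_L = ωL = 90.15 Ω
X_C = 1/(ωC) = 27.93 Ω
Net reactance X = X_L − X_C = 62.22 Ω
Z = 600.0 + j62.22 Ω
|Z| = √(600.0² + 62.22²) = 603.2 Ω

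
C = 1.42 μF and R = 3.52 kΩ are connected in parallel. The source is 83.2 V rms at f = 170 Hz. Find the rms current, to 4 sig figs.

128.4 mA

ω = 2πf = 1068 rad/s
X_C = 1/(ωC) = 659.3 Ω
Parallel: admittances add. Y = 1/R + jωC
Y = (0.0002841 + j0.001517) S
|Y| = 0.001543 S → |Z| = 1/|Y| = 648.0 Ω, ∠Z = −∠Y = -79.39°
I = V/|Z| = 83.2/648.0 = 128.4 mA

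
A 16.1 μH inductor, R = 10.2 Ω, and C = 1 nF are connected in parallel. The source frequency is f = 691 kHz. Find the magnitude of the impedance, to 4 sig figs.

ω = 2πf = 4.342e+06 rad/s
X_L = ωL = 69.90 Ω
X_C = 1/(ωC) = 230.3 Ω
Parallel: admittances add. Y = 1/R + 1/(jωL) + jωC
Y = (0.09804 − j0.009964) S
|Y| = 0.09854 S → |Z| = 1/|Y| = 10.15 Ω, ∠Z = −∠Y = 5.803°

10.15 Ω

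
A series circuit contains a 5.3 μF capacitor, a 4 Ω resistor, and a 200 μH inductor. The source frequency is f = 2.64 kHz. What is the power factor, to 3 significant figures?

0.445

ω = 2πf = 16590 rad/s
X_L = ωL = 3.32 Ω
X_C = 1/(ωC) = 11.4 Ω
Net reactance X = X_L − X_C = -8.06 Ω
Z = 4.00 − j8.06 Ω
|Z| = √(4.00² + 8.06²) = 9.00 Ω
∠Z = arctan(-8.06/4.00) = -63.6°
cos φ = cos(-63.6°) = 0.445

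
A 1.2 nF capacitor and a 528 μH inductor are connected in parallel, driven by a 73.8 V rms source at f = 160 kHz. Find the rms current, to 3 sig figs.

50.0 mA

ω = 2πf = 1.005e+06 rad/s
X_L = ωL = 531 Ω
X_C = 1/(ωC) = 829 Ω
Parallel: admittances add. Y = 1/(jωL) + jωC
Y = (0 − j0.000678) S
|Y| = 0.000678 S → |Z| = 1/|Y| = 1480 Ω, ∠Z = −∠Y = 90.0°
I = V/|Z| = 73.8/1480 = 50.0 mA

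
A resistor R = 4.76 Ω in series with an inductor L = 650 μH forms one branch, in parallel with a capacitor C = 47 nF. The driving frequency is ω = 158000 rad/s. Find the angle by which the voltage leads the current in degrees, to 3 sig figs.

X_L = ωL = 103 Ω
X_C = 1/(ωC) = 135 Ω
Branch 1 (R+jX_L): Z₁ = 4.76 + j103 Ω, |Z₁| = 103 Ω
Branch 2 (−jX_C): Z₂ = −j135 Ω
Parallel: Z = Z₁Z₂/(Z₁+Z₂), |Z| = 428 Ω, ∠Z = 78.9°

78.9°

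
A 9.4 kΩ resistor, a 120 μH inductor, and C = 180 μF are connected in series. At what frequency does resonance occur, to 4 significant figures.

1.083 kHz

ω₀ = 1/√(LC) = 1/√(0.00012 × 0.00018) = 6804 rad/s
f₀ = ω₀/(2π) = 1.083 kHz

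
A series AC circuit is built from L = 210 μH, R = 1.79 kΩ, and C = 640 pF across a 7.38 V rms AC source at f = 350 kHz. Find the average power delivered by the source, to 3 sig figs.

ω = 2πf = 2.199e+06 rad/s
X_L = ωL = 462 Ω
X_C = 1/(ωC) = 711 Ω
Net reactance X = X_L − X_C = -249 Ω
Z = 1790 − j249 Ω
|Z| = √(1790² + 249²) = 1810 Ω
∠Z = arctan(-249/1790) = -7.91°
I = V/|Z| = 4.08 mA
P = VI cos φ = 7.38 × 0.00408 × cos(-7.91°) = 29.9 mW

29.9 mW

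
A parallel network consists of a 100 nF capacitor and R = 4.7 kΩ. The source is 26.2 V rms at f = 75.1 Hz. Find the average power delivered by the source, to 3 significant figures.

146 mW

ω = 2πf = 471.9 rad/s
X_C = 1/(ωC) = 21200 Ω
Parallel: admittances add. Y = 1/R + jωC
Y = (0.000213 + j4.72e-05) S
|Y| = 0.000218 S → |Z| = 1/|Y| = 4590 Ω, ∠Z = −∠Y = -12.5°
I = V/|Z| = 5.71 mA
P = VI cos φ = 26.2 × 0.00571 × cos(-12.5°) = 146 mW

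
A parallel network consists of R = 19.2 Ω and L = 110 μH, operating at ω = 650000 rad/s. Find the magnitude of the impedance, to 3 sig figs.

18.5 Ω

X_L = ωL = 71.5 Ω
Parallel: admittances add. Y = 1/R + 1/(jωL)
Y = (0.0521 − j0.0140) S
|Y| = 0.0539 S → |Z| = 1/|Y| = 18.5 Ω, ∠Z = −∠Y = 15.0°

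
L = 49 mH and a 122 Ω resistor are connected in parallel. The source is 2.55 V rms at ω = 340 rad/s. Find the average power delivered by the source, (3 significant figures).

53.3 mW

X_L = ωL = 16.7 Ω
Parallel: admittances add. Y = 1/R + 1/(jωL)
Y = (0.00820 − j0.0600) S
|Y| = 0.0606 S → |Z| = 1/|Y| = 16.5 Ω, ∠Z = −∠Y = 82.2°
I = V/|Z| = 154 mA
P = VI cos φ = 2.55 × 0.154 × cos(82.2°) = 53.3 mW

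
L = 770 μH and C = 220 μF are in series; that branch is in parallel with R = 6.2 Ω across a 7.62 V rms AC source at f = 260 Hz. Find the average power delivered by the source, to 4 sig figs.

ω = 2πf = 1634 rad/s
X_L = ωL = 1.258 Ω
X_C = 1/(ωC) = 2.782 Ω
Branch 1: Z₁ = R = 6.200 Ω
Branch 2 (series LC): Z₂ = j(X_L − X_C) = −j1.525 Ω
Parallel: Z = Z₁Z₂/(Z₁+Z₂), |Z| = 1.480 Ω, ∠Z = -76.19°
I = V/|Z| = 5.147 A
P = VI cos φ = 7.62 × 5.147 × cos(-76.19°) = 9.365 W

9.365 W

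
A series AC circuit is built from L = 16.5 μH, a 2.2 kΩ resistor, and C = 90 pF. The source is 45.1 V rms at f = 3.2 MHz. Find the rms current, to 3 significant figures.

ω = 2πf = 2.011e+07 rad/s
X_L = ωL = 332 Ω
X_C = 1/(ωC) = 553 Ω
Net reactance X = X_L − X_C = -221 Ω
Z = 2200 − j221 Ω
|Z| = √(2200² + 221²) = 2210 Ω
I = V/|Z| = 45.1/2210 = 20.4 mA

20.4 mA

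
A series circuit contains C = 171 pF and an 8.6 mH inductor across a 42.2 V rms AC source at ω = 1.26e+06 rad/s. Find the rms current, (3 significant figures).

6.81 mA

X_L = ωL = 10800 Ω
X_C = 1/(ωC) = 4640 Ω
Net reactance X = X_L − X_C = 6190 Ω
Z = j6190 Ω
|Z| = √(0² + 6190²) = 6190 Ω
I = V/|Z| = 42.2/6190 = 6.81 mA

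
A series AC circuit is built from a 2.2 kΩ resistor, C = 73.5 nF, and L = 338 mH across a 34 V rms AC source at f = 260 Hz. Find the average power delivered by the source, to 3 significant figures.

38.9 mW

ω = 2πf = 1634 rad/s
X_L = ωL = 552 Ω
X_C = 1/(ωC) = 8330 Ω
Net reactance X = X_L − X_C = -7780 Ω
Z = 2200 − j7780 Ω
|Z| = √(2200² + 7780²) = 8080 Ω
∠Z = arctan(-7780/2200) = -74.2°
I = V/|Z| = 4.21 mA
P = VI cos φ = 34 × 0.00421 × cos(-74.2°) = 38.9 mW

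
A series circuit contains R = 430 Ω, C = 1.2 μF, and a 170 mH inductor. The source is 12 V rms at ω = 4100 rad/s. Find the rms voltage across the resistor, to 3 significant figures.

X_L = ωL = 697 Ω
X_C = 1/(ωC) = 203 Ω
Net reactance X = X_L − X_C = 494 Ω
Z = 430 + j494 Ω
|Z| = √(430² + 494²) = 655 Ω
I = V/|Z| = 18.3 mA
V_R = I·|Z_R| = 0.0183 × 430 = 7.88 V

7.88 V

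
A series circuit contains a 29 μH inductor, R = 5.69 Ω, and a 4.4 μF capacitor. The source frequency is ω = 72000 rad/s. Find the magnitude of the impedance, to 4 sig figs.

5.789 Ω

X_L = ωL = 2.088 Ω
X_C = 1/(ωC) = 3.157 Ω
Net reactance X = X_L − X_C = -1.069 Ω
Z = 5.690 − j1.069 Ω
|Z| = √(5.690² + 1.069²) = 5.789 Ω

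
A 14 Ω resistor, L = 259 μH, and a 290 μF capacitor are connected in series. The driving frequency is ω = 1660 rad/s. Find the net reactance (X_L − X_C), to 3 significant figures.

X_L = ωL = 0.430 Ω
X_C = 1/(ωC) = 2.08 Ω
X = 0.430 − 2.08 = -1.65 Ω

-1.65 Ω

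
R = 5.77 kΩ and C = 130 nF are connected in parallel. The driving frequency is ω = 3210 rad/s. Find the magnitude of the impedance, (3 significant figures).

2210 Ω

X_C = 1/(ωC) = 2400 Ω
Parallel: admittances add. Y = 1/R + jωC
Y = (0.000173 + j0.000417) S
|Y| = 0.000452 S → |Z| = 1/|Y| = 2210 Ω, ∠Z = −∠Y = -67.4°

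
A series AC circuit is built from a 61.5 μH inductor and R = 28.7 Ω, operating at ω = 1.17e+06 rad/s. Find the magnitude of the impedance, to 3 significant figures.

X_L = ωL = 72.0 Ω
Z = 28.7 + j72.0 Ω
|Z| = √(28.7² + 72.0²) = 77.5 Ω

77.5 Ω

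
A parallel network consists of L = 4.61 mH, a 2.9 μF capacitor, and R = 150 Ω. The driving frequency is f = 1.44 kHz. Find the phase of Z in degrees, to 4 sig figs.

-18.76°

ω = 2πf = 9048 rad/s
X_L = ωL = 41.71 Ω
X_C = 1/(ωC) = 38.11 Ω
Parallel: admittances add. Y = 1/R + 1/(jωL) + jωC
Y = (0.006667 + j0.002264) S
|Y| = 0.007041 S → |Z| = 1/|Y| = 142.0 Ω, ∠Z = −∠Y = -18.76°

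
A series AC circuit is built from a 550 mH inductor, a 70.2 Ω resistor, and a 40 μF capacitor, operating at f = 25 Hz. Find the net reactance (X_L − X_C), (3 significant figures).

ω = 2πf = 157.1 rad/s
X_L = ωL = 86.4 Ω
X_C = 1/(ωC) = 159 Ω
X = 86.4 − 159 = -72.8 Ω

-72.8 Ω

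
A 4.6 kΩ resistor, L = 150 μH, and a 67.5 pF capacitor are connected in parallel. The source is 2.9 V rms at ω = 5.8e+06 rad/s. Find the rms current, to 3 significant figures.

X_L = ωL = 870 Ω
X_C = 1/(ωC) = 2550 Ω
Parallel: admittances add. Y = 1/R + 1/(jωL) + jωC
Y = (0.000217 − j0.000758) S
|Y| = 0.000788 S → |Z| = 1/|Y| = 1270 Ω, ∠Z = −∠Y = 74.0°
I = V/|Z| = 2.9/1270 = 2.29 mA

2.29 mA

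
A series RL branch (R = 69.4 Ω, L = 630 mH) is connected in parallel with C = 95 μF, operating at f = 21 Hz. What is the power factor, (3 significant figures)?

0.736

ω = 2πf = 131.9 rad/s
X_L = ωL = 83.1 Ω
X_C = 1/(ωC) = 79.8 Ω
Branch 1 (R+jX_L): Z₁ = 69.4 + j83.1 Ω, |Z₁| = 108 Ω
Branch 2 (−jX_C): Z₂ = −j79.8 Ω
Parallel: Z = Z₁Z₂/(Z₁+Z₂), |Z| = 124 Ω, ∠Z = -42.6°
cos φ = cos(-42.6°) = 0.736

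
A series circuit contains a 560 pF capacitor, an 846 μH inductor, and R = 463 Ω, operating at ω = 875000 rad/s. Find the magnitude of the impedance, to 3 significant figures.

1380 Ω

X_L = ωL = 740 Ω
X_C = 1/(ωC) = 2040 Ω
Net reactance X = X_L − X_C = -1300 Ω
Z = 463 − j1300 Ω
|Z| = √(463² + 1300²) = 1380 Ω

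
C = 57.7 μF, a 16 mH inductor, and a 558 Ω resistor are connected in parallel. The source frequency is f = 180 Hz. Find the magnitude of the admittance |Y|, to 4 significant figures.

10.15 mS

ω = 2πf = 1131 rad/s
X_L = ωL = 18.10 Ω
X_C = 1/(ωC) = 15.32 Ω
Parallel: admittances add. Y = 1/R + 1/(jωL) + jωC
Y = (0.001792 + j0.009995) S
|Y| = 0.01015 S → |Z| = 1/|Y| = 98.48 Ω, ∠Z = −∠Y = -79.83°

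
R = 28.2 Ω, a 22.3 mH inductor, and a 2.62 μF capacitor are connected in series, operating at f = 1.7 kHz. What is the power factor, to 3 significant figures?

ω = 2πf = 10680 rad/s
X_L = ωL = 238 Ω
X_C = 1/(ωC) = 35.7 Ω
Net reactance X = X_L − X_C = 202 Ω
Z = 28.2 + j202 Ω
|Z| = √(28.2² + 202²) = 204 Ω
∠Z = arctan(202/28.2) = 82.1°
cos φ = cos(82.1°) = 0.138

0.138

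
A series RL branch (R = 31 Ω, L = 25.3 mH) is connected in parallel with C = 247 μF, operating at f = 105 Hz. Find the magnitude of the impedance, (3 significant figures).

6.60 Ω

ω = 2πf = 659.7 rad/s
X_L = ωL = 16.7 Ω
X_C = 1/(ωC) = 6.14 Ω
Branch 1 (R+jX_L): Z₁ = 31.0 + j16.7 Ω, |Z₁| = 35.2 Ω
Branch 2 (−jX_C): Z₂ = −j6.14 Ω
Parallel: Z = Z₁Z₂/(Z₁+Z₂), |Z| = 6.60 Ω, ∠Z = -80.5°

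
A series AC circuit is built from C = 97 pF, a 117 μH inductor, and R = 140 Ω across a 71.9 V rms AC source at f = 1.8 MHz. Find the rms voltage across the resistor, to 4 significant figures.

23.15 V

ω = 2πf = 1.131e+07 rad/s
X_L = ωL = 1323 Ω
X_C = 1/(ωC) = 911.5 Ω
Net reactance X = X_L − X_C = 411.7 Ω
Z = 140.0 + j411.7 Ω
|Z| = √(140.0² + 411.7²) = 434.9 Ω
I = V/|Z| = 165.3 mA
V_R = I·|Z_R| = 0.1653 × 140.0 = 23.15 V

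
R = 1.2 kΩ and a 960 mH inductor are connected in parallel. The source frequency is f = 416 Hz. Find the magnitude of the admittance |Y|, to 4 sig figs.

ω = 2πf = 2614 rad/s
X_L = ωL = 2509 Ω
Parallel: admittances add. Y = 1/R + 1/(jωL)
Y = (0.0008333 − j0.0003985) S
|Y| = 0.0009237 S → |Z| = 1/|Y| = 1083 Ω, ∠Z = −∠Y = 25.56°

923.7 μS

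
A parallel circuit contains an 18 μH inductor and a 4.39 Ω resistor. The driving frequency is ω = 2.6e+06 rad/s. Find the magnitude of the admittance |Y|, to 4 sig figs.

X_L = ωL = 46.80 Ω
Parallel: admittances add. Y = 1/R + 1/(jωL)
Y = (0.2278 − j0.02137) S
|Y| = 0.2288 S → |Z| = 1/|Y| = 4.371 Ω, ∠Z = −∠Y = 5.359°

228.8 mS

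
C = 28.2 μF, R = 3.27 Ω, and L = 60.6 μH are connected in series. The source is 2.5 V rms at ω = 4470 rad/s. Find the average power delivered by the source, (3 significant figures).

X_L = ωL = 0.271 Ω
X_C = 1/(ωC) = 7.93 Ω
Net reactance X = X_L − X_C = -7.66 Ω
Z = 3.27 − j7.66 Ω
|Z| = √(3.27² + 7.66²) = 8.33 Ω
∠Z = arctan(-7.66/3.27) = -66.9°
I = V/|Z| = 300 mA
P = VI cos φ = 2.5 × 0.300 × cos(-66.9°) = 294 mW

294 mW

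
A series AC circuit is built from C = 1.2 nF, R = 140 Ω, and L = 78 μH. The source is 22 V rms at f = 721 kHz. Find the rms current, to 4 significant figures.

ω = 2πf = 4.53e+06 rad/s
X_L = ωL = 353.4 Ω
X_C = 1/(ωC) = 184.0 Ω
Net reactance X = X_L − X_C = 169.4 Ω
Z = 140.0 + j169.4 Ω
|Z| = √(140.0² + 169.4²) = 219.8 Ω
I = V/|Z| = 22/219.8 = 100.1 mA

100.1 mA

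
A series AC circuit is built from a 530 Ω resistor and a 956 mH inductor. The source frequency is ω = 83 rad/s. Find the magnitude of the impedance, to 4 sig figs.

535.9 Ω

X_L = ωL = 79.35 Ω
Z = 530.0 + j79.35 Ω
|Z| = √(530.0² + 79.35²) = 535.9 Ω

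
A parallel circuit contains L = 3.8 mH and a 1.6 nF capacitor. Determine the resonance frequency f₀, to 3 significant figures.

64.5 kHz

ω₀ = 1/√(LC) = 1/√(0.0038 × 1.6e-09) = 405600 rad/s
f₀ = ω₀/(2π) = 64.5 kHz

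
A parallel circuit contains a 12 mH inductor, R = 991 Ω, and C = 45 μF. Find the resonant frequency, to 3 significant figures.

217 Hz

ω₀ = 1/√(LC) = 1/√(0.012 × 4.5e-05) = 1361 rad/s
f₀ = ω₀/(2π) = 217 Hz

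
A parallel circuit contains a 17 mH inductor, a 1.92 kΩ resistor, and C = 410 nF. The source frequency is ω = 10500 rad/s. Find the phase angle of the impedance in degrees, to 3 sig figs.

68.1°

X_L = ωL = 178 Ω
X_C = 1/(ωC) = 232 Ω
Parallel: admittances add. Y = 1/R + 1/(jωL) + jωC
Y = (0.000521 − j0.00130) S
|Y| = 0.00140 S → |Z| = 1/|Y| = 715 Ω, ∠Z = −∠Y = 68.1°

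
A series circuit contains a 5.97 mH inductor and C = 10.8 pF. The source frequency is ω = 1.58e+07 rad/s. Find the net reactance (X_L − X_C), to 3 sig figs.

88500 Ω

X_L = ωL = 94300 Ω
X_C = 1/(ωC) = 5860 Ω
X = 94300 − 5860 = 88500 Ω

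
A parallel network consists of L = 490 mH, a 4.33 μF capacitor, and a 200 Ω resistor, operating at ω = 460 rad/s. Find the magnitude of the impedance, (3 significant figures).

X_L = ωL = 225 Ω
X_C = 1/(ωC) = 502 Ω
Parallel: admittances add. Y = 1/R + 1/(jωL) + jωC
Y = (0.00500 − j0.00244) S
|Y| = 0.00557 S → |Z| = 1/|Y| = 180 Ω, ∠Z = −∠Y = 26.1°

180 Ω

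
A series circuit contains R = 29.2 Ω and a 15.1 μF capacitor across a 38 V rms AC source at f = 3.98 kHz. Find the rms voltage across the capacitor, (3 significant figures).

ω = 2πf = 25010 rad/s
X_C = 1/(ωC) = 2.65 Ω
Z = 29.2 − j2.65 Ω
|Z| = √(29.2² + 2.65²) = 29.3 Ω
I = V/|Z| = 1.30 A
V_C = I·|Z_C| = 1.30 × 2.65 = 3.43 V

3.43 V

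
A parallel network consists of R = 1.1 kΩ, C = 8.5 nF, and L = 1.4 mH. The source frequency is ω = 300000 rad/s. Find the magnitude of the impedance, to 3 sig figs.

X_L = ωL = 420 Ω
X_C = 1/(ωC) = 392 Ω
Parallel: admittances add. Y = 1/R + 1/(jωL) + jωC
Y = (0.000909 + j0.000169) S
|Y| = 0.000925 S → |Z| = 1/|Y| = 1080 Ω, ∠Z = −∠Y = -10.5°

1080 Ω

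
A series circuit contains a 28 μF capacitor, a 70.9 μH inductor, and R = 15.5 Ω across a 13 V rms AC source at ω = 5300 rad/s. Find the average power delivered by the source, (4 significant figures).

X_L = ωL = 0.3758 Ω
X_C = 1/(ωC) = 6.739 Ω
Net reactance X = X_L − X_C = -6.363 Ω
Z = 15.50 − j6.363 Ω
|Z| = √(15.50² + 6.363²) = 16.76 Ω
∠Z = arctan(-6.363/15.50) = -22.32°
I = V/|Z| = 775.9 mA
P = VI cos φ = 13 × 0.7759 × cos(-22.32°) = 9.331 W

9.331 W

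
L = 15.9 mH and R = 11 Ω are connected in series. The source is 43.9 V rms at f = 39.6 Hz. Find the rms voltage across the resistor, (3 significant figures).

ω = 2πf = 248.8 rad/s
X_L = ωL = 3.96 Ω
Z = 11.0 + j3.96 Ω
|Z| = √(11.0² + 3.96²) = 11.7 Ω
I = V/|Z| = 3.76 A
V_R = I·|Z_R| = 3.76 × 11.0 = 41.3 V

41.3 V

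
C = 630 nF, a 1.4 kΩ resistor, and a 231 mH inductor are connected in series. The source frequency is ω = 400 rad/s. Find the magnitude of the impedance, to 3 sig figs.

X_L = ωL = 92.4 Ω
X_C = 1/(ωC) = 3970 Ω
Net reactance X = X_L − X_C = -3880 Ω
Z = 1400 − j3880 Ω
|Z| = √(1400² + 3880²) = 4120 Ω

4120 Ω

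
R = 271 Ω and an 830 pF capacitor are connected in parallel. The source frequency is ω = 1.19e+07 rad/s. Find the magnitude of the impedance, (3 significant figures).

X_C = 1/(ωC) = 101 Ω
Parallel: admittances add. Y = 1/R + jωC
Y = (0.00369 + j0.00988) S
|Y| = 0.0105 S → |Z| = 1/|Y| = 94.8 Ω, ∠Z = −∠Y = -69.5°

94.8 Ω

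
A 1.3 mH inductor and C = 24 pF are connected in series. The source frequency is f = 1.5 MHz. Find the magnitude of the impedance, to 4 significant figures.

ω = 2πf = 9.425e+06 rad/s
X_L = ωL = 12250 Ω
X_C = 1/(ωC) = 4421 Ω
Net reactance X = X_L − X_C = 7831 Ω
Z = j7831 Ω
|Z| = √(0² + 7831²) = 7831 Ω

7831 Ω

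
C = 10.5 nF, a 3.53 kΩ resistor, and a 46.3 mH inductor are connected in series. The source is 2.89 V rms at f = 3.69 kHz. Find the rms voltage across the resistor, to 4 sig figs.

2.192 V

ω = 2πf = 23180 rad/s
X_L = ωL = 1073 Ω
X_C = 1/(ωC) = 4108 Ω
Net reactance X = X_L − X_C = -3034 Ω
Z = 3530 − j3034 Ω
|Z| = √(3530² + 3034²) = 4655 Ω
I = V/|Z| = 620.9 μA
V_R = I·|Z_R| = 0.0006209 × 3530 = 2.192 V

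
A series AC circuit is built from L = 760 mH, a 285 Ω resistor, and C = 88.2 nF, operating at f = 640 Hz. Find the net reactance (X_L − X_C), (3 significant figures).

237 Ω

ω = 2πf = 4021 rad/s
X_L = ωL = 3060 Ω
X_C = 1/(ωC) = 2820 Ω
X = 3060 − 2820 = 237 Ω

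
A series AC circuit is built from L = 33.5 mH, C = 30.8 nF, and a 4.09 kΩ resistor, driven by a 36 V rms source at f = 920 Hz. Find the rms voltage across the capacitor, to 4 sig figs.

ω = 2πf = 5781 rad/s
X_L = ωL = 193.6 Ω
X_C = 1/(ωC) = 5617 Ω
Net reactance X = X_L − X_C = -5423 Ω
Z = 4090 − j5423 Ω
|Z| = √(4090² + 5423²) = 6792 Ω
I = V/|Z| = 5.300 mA
V_C = I·|Z_C| = 0.005300 × 5617 = 29.77 V

29.77 V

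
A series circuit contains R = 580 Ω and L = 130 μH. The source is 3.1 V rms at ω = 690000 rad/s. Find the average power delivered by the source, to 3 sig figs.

16.2 mW

X_L = ωL = 89.7 Ω
Z = 580 + j89.7 Ω
|Z| = √(580² + 89.7²) = 587 Ω
∠Z = arctan(89.7/580) = 8.79°
I = V/|Z| = 5.28 mA
P = VI cos φ = 3.1 × 0.00528 × cos(8.79°) = 16.2 mW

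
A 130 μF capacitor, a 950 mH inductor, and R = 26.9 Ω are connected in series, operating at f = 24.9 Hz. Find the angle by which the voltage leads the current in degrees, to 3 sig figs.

ω = 2πf = 156.5 rad/s
X_L = ωL = 149 Ω
X_C = 1/(ωC) = 49.2 Ω
Net reactance X = X_L − X_C = 99.5 Ω
Z = 26.9 + j99.5 Ω
|Z| = √(26.9² + 99.5²) = 103 Ω
∠Z = arctan(99.5/26.9) = 74.9°

74.9°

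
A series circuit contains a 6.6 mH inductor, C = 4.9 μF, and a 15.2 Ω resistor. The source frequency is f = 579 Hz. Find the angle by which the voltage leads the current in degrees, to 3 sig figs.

-64.7°

ω = 2πf = 3638 rad/s
X_L = ωL = 24.0 Ω
X_C = 1/(ωC) = 56.1 Ω
Net reactance X = X_L − X_C = -32.1 Ω
Z = 15.2 − j32.1 Ω
|Z| = √(15.2² + 32.1²) = 35.5 Ω
∠Z = arctan(-32.1/15.2) = -64.7°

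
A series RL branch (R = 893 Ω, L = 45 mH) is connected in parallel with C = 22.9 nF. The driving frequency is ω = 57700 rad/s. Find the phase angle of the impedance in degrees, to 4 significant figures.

-83.09°

X_L = ωL = 2596 Ω
X_C = 1/(ωC) = 756.8 Ω
Branch 1 (R+jX_L): Z₁ = 893.0 + j2596 Ω, |Z₁| = 2746 Ω
Branch 2 (−jX_C): Z₂ = −j756.8 Ω
Parallel: Z = Z₁Z₂/(Z₁+Z₂), |Z| = 1016 Ω, ∠Z = -83.09°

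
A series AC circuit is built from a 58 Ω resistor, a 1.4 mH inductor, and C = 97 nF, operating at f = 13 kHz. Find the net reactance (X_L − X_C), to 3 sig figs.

-11.9 Ω

ω = 2πf = 81680 rad/s
X_L = ωL = 114 Ω
X_C = 1/(ωC) = 126 Ω
X = 114 − 126 = -11.9 Ω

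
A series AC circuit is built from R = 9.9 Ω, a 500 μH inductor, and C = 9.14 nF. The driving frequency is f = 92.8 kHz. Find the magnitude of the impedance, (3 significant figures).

104 Ω

ω = 2πf = 583100 rad/s
X_L = ωL = 292 Ω
X_C = 1/(ωC) = 188 Ω
Net reactance X = X_L − X_C = 104 Ω
Z = 9.90 + j104 Ω
|Z| = √(9.90² + 104²) = 104 Ω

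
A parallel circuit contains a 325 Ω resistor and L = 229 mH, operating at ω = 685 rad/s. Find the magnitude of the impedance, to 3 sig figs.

X_L = ωL = 157 Ω
Parallel: admittances add. Y = 1/R + 1/(jωL)
Y = (0.00308 − j0.00637) S
|Y| = 0.00708 S → |Z| = 1/|Y| = 141 Ω, ∠Z = −∠Y = 64.2°

141 Ω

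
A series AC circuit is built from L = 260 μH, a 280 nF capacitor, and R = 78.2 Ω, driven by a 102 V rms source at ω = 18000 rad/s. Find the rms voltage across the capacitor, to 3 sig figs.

96.9 V

X_L = ωL = 4.68 Ω
X_C = 1/(ωC) = 198 Ω
Net reactance X = X_L − X_C = -194 Ω
Z = 78.2 − j194 Ω
|Z| = √(78.2² + 194²) = 209 Ω
I = V/|Z| = 488 mA
V_C = I·|Z_C| = 0.488 × 198 = 96.9 V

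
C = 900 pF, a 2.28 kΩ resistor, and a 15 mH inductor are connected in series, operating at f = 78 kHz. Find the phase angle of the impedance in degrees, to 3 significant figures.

ω = 2πf = 490100 rad/s
X_L = ωL = 7350 Ω
X_C = 1/(ωC) = 2270 Ω
Net reactance X = X_L − X_C = 5080 Ω
Z = 2280 + j5080 Ω
|Z| = √(2280² + 5080²) = 5570 Ω
∠Z = arctan(5080/2280) = 65.8°

65.8°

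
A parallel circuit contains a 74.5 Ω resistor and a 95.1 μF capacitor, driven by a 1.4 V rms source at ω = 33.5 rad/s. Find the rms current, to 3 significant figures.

19.3 mA

X_C = 1/(ωC) = 314 Ω
Parallel: admittances add. Y = 1/R + jωC
Y = (0.0134 + j0.00319) S
|Y| = 0.0138 S → |Z| = 1/|Y| = 72.5 Ω, ∠Z = −∠Y = -13.4°
I = V/|Z| = 1.4/72.5 = 19.3 mA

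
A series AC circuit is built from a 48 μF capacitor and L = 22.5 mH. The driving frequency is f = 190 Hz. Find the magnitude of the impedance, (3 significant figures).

ω = 2πf = 1194 rad/s
X_L = ωL = 26.9 Ω
X_C = 1/(ωC) = 17.5 Ω
Net reactance X = X_L − X_C = 9.41 Ω
Z = j9.41 Ω
|Z| = √(0² + 9.41²) = 9.41 Ω

9.41 Ω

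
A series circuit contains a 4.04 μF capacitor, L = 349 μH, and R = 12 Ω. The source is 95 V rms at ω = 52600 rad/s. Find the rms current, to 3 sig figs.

X_L = ωL = 18.4 Ω
X_C = 1/(ωC) = 4.71 Ω
Net reactance X = X_L − X_C = 13.7 Ω
Z = 12.0 + j13.7 Ω
|Z| = √(12.0² + 13.7²) = 18.2 Ω
I = V/|Z| = 95/18.2 = 5.23 A

5.23 A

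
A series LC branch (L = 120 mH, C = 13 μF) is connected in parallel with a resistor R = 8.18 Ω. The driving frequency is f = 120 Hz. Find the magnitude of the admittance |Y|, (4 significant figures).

ω = 2πf = 754.0 rad/s
X_L = ωL = 90.48 Ω
X_C = 1/(ωC) = 102.0 Ω
Branch 1: Z₁ = R = 8.180 Ω
Branch 2 (series LC): Z₂ = j(X_L − X_C) = −j11.54 Ω
Parallel: Z = Z₁Z₂/(Z₁+Z₂), |Z| = 6.674 Ω, ∠Z = -35.32°
|Y| = 1/|Z| = 149.8 mS

149.8 mS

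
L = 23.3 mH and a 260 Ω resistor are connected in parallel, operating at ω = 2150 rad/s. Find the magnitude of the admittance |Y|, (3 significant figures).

20.3 mS

X_L = ωL = 50.1 Ω
Parallel: admittances add. Y = 1/R + 1/(jωL)
Y = (0.00385 − j0.0200) S
|Y| = 0.0203 S → |Z| = 1/|Y| = 49.2 Ω, ∠Z = −∠Y = 79.1°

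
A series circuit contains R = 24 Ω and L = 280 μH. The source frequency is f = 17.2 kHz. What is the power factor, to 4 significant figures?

ω = 2πf = 108100 rad/s
X_L = ωL = 30.26 Ω
Z = 24.00 + j30.26 Ω
|Z| = √(24.00² + 30.26²) = 38.62 Ω
∠Z = arctan(30.26/24.00) = 51.58°
cos φ = cos(51.58°) = 0.6214

0.6214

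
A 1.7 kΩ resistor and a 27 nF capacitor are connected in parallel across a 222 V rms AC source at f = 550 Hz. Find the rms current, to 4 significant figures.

132.2 mA

ω = 2πf = 3456 rad/s
X_C = 1/(ωC) = 10720 Ω
Parallel: admittances add. Y = 1/R + jωC
Y = (0.0005882 + j9.331e-05) S
|Y| = 0.0005956 S → |Z| = 1/|Y| = 1679 Ω, ∠Z = −∠Y = -9.013°
I = V/|Z| = 222/1679 = 132.2 mA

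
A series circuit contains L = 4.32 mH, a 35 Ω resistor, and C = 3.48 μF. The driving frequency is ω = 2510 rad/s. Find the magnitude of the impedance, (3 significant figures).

109 Ω

X_L = ωL = 10.8 Ω
X_C = 1/(ωC) = 114 Ω
Net reactance X = X_L − X_C = -104 Ω
Z = 35.0 − j104 Ω
|Z| = √(35.0² + 104²) = 109 Ω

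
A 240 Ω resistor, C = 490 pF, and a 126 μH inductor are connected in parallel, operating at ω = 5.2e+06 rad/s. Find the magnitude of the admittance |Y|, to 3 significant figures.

4.29 mS

X_L = ωL = 655 Ω
X_C = 1/(ωC) = 392 Ω
Parallel: admittances add. Y = 1/R + 1/(jωL) + jωC
Y = (0.00417 + j0.00102) S
|Y| = 0.00429 S → |Z| = 1/|Y| = 233 Ω, ∠Z = −∠Y = -13.8°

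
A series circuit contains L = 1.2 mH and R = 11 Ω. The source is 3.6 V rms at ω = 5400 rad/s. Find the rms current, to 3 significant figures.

282 mA

X_L = ωL = 6.48 Ω
Z = 11.0 + j6.48 Ω
|Z| = √(11.0² + 6.48²) = 12.8 Ω
I = V/|Z| = 3.6/12.8 = 282 mA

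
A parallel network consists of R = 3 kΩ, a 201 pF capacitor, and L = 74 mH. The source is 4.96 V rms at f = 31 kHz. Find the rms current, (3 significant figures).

1.66 mA

ω = 2πf = 194800 rad/s
X_L = ωL = 14400 Ω
X_C = 1/(ωC) = 25500 Ω
Parallel: admittances add. Y = 1/R + 1/(jωL) + jωC
Y = (0.000333 − j3.02e-05) S
|Y| = 0.000335 S → |Z| = 1/|Y| = 2990 Ω, ∠Z = −∠Y = 5.18°
I = V/|Z| = 4.96/2990 = 1.66 mA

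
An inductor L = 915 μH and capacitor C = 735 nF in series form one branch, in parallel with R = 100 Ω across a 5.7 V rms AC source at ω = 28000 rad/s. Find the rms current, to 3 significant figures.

255 mA

X_L = ωL = 25.6 Ω
X_C = 1/(ωC) = 48.6 Ω
Branch 1: Z₁ = R = 100 Ω
Branch 2 (series LC): Z₂ = j(X_L − X_C) = −j23.0 Ω
Parallel: Z = Z₁Z₂/(Z₁+Z₂), |Z| = 22.4 Ω, ∠Z = -77.1°
I = V/|Z| = 5.7/22.4 = 255 mA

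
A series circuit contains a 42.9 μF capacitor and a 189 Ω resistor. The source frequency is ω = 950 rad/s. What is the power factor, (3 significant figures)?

0.992

X_C = 1/(ωC) = 24.5 Ω
Z = 189 − j24.5 Ω
|Z| = √(189² + 24.5²) = 191 Ω
∠Z = arctan(-24.5/189) = -7.40°
cos φ = cos(-7.40°) = 0.992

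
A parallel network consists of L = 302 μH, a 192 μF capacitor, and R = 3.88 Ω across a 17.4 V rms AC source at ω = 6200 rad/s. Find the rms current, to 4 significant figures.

12.27 A

X_L = ωL = 1.872 Ω
X_C = 1/(ωC) = 0.8401 Ω
Parallel: admittances add. Y = 1/R + 1/(jωL) + jωC
Y = (0.2577 + j0.6563) S
|Y| = 0.7051 S → |Z| = 1/|Y| = 1.418 Ω, ∠Z = −∠Y = -68.56°
I = V/|Z| = 17.4/1.418 = 12.27 A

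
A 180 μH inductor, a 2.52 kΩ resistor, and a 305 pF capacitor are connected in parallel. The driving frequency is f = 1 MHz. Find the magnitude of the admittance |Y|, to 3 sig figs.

1.11 mS

ω = 2πf = 6.283e+06 rad/s
X_L = ωL = 1130 Ω
X_C = 1/(ωC) = 522 Ω
Parallel: admittances add. Y = 1/R + 1/(jωL) + jωC
Y = (0.000397 + j0.00103) S
|Y| = 0.00111 S → |Z| = 1/|Y| = 904 Ω, ∠Z = −∠Y = -69.0°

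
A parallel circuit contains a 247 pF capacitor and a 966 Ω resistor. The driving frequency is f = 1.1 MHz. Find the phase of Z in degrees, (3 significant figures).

ω = 2πf = 6.912e+06 rad/s
X_C = 1/(ωC) = 586 Ω
Parallel: admittances add. Y = 1/R + jωC
Y = (0.00104 + j0.00171) S
|Y| = 0.00200 S → |Z| = 1/|Y| = 501 Ω, ∠Z = −∠Y = -58.8°

-58.8°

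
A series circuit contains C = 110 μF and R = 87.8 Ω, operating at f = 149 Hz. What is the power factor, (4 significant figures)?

0.9939

ω = 2πf = 936.2 rad/s
X_C = 1/(ωC) = 9.710 Ω
Z = 87.80 − j9.710 Ω
|Z| = √(87.80² + 9.710²) = 88.34 Ω
∠Z = arctan(-9.710/87.80) = -6.311°
cos φ = cos(-6.311°) = 0.9939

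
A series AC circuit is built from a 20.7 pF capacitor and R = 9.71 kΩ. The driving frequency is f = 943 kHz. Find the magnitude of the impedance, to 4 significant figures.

12680 Ω

ω = 2πf = 5.925e+06 rad/s
X_C = 1/(ωC) = 8153 Ω
Z = 9710 − j8153 Ω
|Z| = √(9710² + 8153²) = 12680 Ω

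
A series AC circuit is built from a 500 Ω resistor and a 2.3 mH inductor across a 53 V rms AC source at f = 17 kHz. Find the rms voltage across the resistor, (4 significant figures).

47.57 V

ω = 2πf = 106800 rad/s
X_L = ωL = 245.7 Ω
Z = 500.0 + j245.7 Ω
|Z| = √(500.0² + 245.7²) = 557.1 Ω
I = V/|Z| = 95.14 mA
V_R = I·|Z_R| = 0.09514 × 500.0 = 47.57 V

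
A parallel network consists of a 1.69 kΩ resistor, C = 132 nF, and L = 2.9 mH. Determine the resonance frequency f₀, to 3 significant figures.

ω₀ = 1/√(LC) = 1/√(0.0029 × 1.32e-07) = 51110 rad/s
f₀ = ω₀/(2π) = 8.13 kHz

8.13 kHz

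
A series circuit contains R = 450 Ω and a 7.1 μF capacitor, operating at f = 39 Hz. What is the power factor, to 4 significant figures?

ω = 2πf = 245.0 rad/s
X_C = 1/(ωC) = 574.8 Ω
Z = 450.0 − j574.8 Ω
|Z| = √(450.0² + 574.8²) = 730.0 Ω
∠Z = arctan(-574.8/450.0) = -51.94°
cos φ = cos(-51.94°) = 0.6165

0.6165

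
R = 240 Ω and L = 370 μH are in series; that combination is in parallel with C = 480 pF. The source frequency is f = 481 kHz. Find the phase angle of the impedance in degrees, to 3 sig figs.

-72.9°

ω = 2πf = 3.022e+06 rad/s
X_L = ωL = 1120 Ω
X_C = 1/(ωC) = 689 Ω
Branch 1 (R+jX_L): Z₁ = 240 + j1120 Ω, |Z₁| = 1140 Ω
Branch 2 (−jX_C): Z₂ = −j689 Ω
Parallel: Z = Z₁Z₂/(Z₁+Z₂), |Z| = 1600 Ω, ∠Z = -72.9°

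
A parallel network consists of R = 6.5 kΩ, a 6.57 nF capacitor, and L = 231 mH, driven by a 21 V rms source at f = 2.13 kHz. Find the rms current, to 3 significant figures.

5.91 mA

ω = 2πf = 13380 rad/s
X_L = ωL = 3090 Ω
X_C = 1/(ωC) = 11400 Ω
Parallel: admittances add. Y = 1/R + 1/(jωL) + jωC
Y = (0.000154 − j0.000236) S
|Y| = 0.000281 S → |Z| = 1/|Y| = 3550 Ω, ∠Z = −∠Y = 56.8°
I = V/|Z| = 21/3550 = 5.91 mA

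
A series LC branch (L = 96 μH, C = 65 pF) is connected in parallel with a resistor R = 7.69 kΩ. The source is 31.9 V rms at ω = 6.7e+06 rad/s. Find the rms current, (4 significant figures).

19.74 mA

X_L = ωL = 643.2 Ω
X_C = 1/(ωC) = 2296 Ω
Branch 1: Z₁ = R = 7690 Ω
Branch 2 (series LC): Z₂ = j(X_L − X_C) = −j1653 Ω
Parallel: Z = Z₁Z₂/(Z₁+Z₂), |Z| = 1616 Ω, ∠Z = -77.87°
I = V/|Z| = 31.9/1616 = 19.74 mA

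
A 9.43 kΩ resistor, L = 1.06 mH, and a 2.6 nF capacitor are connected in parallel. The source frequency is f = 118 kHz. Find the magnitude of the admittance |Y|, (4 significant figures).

663.8 μS

ω = 2πf = 741400 rad/s
X_L = ωL = 785.9 Ω
X_C = 1/(ωC) = 518.8 Ω
Parallel: admittances add. Y = 1/R + 1/(jωL) + jωC
Y = (0.0001060 + j0.0006553) S
|Y| = 0.0006638 S → |Z| = 1/|Y| = 1507 Ω, ∠Z = −∠Y = -80.81°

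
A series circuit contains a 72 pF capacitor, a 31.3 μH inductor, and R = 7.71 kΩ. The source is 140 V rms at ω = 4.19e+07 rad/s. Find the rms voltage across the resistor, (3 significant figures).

X_L = ωL = 1310 Ω
X_C = 1/(ωC) = 331 Ω
Net reactance X = X_L − X_C = 980 Ω
Z = 7710 + j980 Ω
|Z| = √(7710² + 980²) = 7770 Ω
I = V/|Z| = 18.0 mA
V_R = I·|Z_R| = 0.0180 × 7710 = 139 V

139 V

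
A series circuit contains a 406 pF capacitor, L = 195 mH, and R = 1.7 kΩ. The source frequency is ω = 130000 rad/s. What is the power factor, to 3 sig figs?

0.257

X_L = ωL = 25400 Ω
X_C = 1/(ωC) = 18900 Ω
Net reactance X = X_L − X_C = 6400 Ω
Z = 1700 + j6400 Ω
|Z| = √(1700² + 6400²) = 6630 Ω
∠Z = arctan(6400/1700) = 75.1°
cos φ = cos(75.1°) = 0.257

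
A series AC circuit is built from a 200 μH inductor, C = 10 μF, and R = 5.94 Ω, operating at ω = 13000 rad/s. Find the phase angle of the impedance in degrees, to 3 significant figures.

X_L = ωL = 2.60 Ω
X_C = 1/(ωC) = 7.69 Ω
Net reactance X = X_L − X_C = -5.09 Ω
Z = 5.94 − j5.09 Ω
|Z| = √(5.94² + 5.09²) = 7.82 Ω
∠Z = arctan(-5.09/5.94) = -40.6°

-40.6°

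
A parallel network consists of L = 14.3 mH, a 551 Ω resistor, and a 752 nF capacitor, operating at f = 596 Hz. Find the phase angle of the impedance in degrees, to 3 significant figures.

ω = 2πf = 3745 rad/s
X_L = ωL = 53.6 Ω
X_C = 1/(ωC) = 355 Ω
Parallel: admittances add. Y = 1/R + 1/(jωL) + jωC
Y = (0.00181 − j0.0159) S
|Y| = 0.0160 S → |Z| = 1/|Y| = 62.7 Ω, ∠Z = −∠Y = 83.5°

83.5°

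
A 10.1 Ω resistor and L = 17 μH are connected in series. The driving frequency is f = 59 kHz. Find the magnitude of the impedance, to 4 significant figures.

11.90 Ω

ω = 2πf = 370700 rad/s
X_L = ωL = 6.302 Ω
Z = 10.10 + j6.302 Ω
|Z| = √(10.10² + 6.302²) = 11.90 Ω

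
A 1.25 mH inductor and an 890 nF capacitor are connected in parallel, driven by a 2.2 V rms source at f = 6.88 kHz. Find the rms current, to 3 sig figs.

ω = 2πf = 43230 rad/s
X_L = ωL = 54.0 Ω
X_C = 1/(ωC) = 26.0 Ω
Parallel: admittances add. Y = 1/(jωL) + jωC
Y = (0 + j0.0200) S
|Y| = 0.0200 S → |Z| = 1/|Y| = 50.1 Ω, ∠Z = −∠Y = -90.0°
I = V/|Z| = 2.2/50.1 = 43.9 mA

43.9 mA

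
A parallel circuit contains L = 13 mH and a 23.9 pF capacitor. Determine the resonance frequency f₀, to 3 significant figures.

ω₀ = 1/√(LC) = 1/√(0.013 × 2.39e-11) = 1.794e+06 rad/s
f₀ = ω₀/(2π) = 286 kHz

286 kHz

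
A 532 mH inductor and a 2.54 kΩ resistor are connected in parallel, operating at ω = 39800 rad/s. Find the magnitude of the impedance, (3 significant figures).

2520 Ω

X_L = ωL = 21200 Ω
Parallel: admittances add. Y = 1/R + 1/(jωL)
Y = (0.000394 − j4.72e-05) S
|Y| = 0.000397 S → |Z| = 1/|Y| = 2520 Ω, ∠Z = −∠Y = 6.84°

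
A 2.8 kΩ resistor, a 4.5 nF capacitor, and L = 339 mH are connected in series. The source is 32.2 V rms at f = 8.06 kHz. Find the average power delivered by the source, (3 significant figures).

ω = 2πf = 50640 rad/s
X_L = ωL = 17200 Ω
X_C = 1/(ωC) = 4390 Ω
Net reactance X = X_L − X_C = 12800 Ω
Z = 2800 + j12800 Ω
|Z| = √(2800² + 12800²) = 13100 Ω
∠Z = arctan(12800/2800) = 77.6°
I = V/|Z| = 2.46 mA
P = VI cos φ = 32.2 × 0.00246 × cos(77.6°) = 17.0 mW

17.0 mW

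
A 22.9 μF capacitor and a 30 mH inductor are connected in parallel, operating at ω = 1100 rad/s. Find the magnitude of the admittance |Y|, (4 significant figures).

X_L = ωL = 33.00 Ω
X_C = 1/(ωC) = 39.70 Ω
Parallel: admittances add. Y = 1/(jωL) + jωC
Y = (0 − j0.005113) S
|Y| = 0.005113 S → |Z| = 1/|Y| = 195.6 Ω, ∠Z = −∠Y = 90.00°

5.113 mS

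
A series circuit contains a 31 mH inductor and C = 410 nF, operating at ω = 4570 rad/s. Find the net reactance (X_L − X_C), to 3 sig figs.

-392 Ω

X_L = ωL = 142 Ω
X_C = 1/(ωC) = 534 Ω
X = 142 − 534 = -392 Ω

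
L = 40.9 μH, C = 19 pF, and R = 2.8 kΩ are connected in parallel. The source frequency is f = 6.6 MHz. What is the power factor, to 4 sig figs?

ω = 2πf = 4.147e+07 rad/s
X_L = ωL = 1696 Ω
X_C = 1/(ωC) = 1269 Ω
Parallel: admittances add. Y = 1/R + 1/(jωL) + jωC
Y = (0.0003571 + j0.0001983) S
|Y| = 0.0004085 S → |Z| = 1/|Y| = 2448 Ω, ∠Z = −∠Y = -29.04°
cos φ = cos(-29.04°) = 0.8743

0.8743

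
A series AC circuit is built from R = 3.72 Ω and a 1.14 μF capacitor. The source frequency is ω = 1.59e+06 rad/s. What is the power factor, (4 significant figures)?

0.9892

X_C = 1/(ωC) = 0.5517 Ω
Z = 3.720 − j0.5517 Ω
|Z| = √(3.720² + 0.5517²) = 3.761 Ω
∠Z = arctan(-0.5517/3.720) = -8.436°
cos φ = cos(-8.436°) = 0.9892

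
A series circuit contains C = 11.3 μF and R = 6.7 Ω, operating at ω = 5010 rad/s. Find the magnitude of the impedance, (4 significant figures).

X_C = 1/(ωC) = 17.66 Ω
Z = 6.700 − j17.66 Ω
|Z| = √(6.700² + 17.66²) = 18.89 Ω

18.89 Ω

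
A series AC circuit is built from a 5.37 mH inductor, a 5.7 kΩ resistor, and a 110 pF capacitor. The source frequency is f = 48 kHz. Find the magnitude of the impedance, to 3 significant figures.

29100 Ω

ω = 2πf = 301600 rad/s
X_L = ωL = 1620 Ω
X_C = 1/(ωC) = 30100 Ω
Net reactance X = X_L − X_C = -28500 Ω
Z = 5700 − j28500 Ω
|Z| = √(5700² + 28500²) = 29100 Ω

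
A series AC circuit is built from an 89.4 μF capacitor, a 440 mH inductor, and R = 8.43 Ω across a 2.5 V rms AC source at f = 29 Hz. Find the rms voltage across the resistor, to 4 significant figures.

ω = 2πf = 182.2 rad/s
X_L = ωL = 80.17 Ω
X_C = 1/(ωC) = 61.39 Ω
Net reactance X = X_L − X_C = 18.79 Ω
Z = 8.430 + j18.79 Ω
|Z| = √(8.430² + 18.79²) = 20.59 Ω
I = V/|Z| = 121.4 mA
V_R = I·|Z_R| = 0.1214 × 8.430 = 1.024 V

1.024 V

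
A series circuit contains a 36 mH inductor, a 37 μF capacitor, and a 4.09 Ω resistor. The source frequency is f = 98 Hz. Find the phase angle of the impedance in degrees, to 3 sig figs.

-79.3°

ω = 2πf = 615.8 rad/s
X_L = ωL = 22.2 Ω
X_C = 1/(ωC) = 43.9 Ω
Net reactance X = X_L − X_C = -21.7 Ω
Z = 4.09 − j21.7 Ω
|Z| = √(4.09² + 21.7²) = 22.1 Ω
∠Z = arctan(-21.7/4.09) = -79.3°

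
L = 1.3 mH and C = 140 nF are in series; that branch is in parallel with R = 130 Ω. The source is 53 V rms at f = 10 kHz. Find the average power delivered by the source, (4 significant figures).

21.61 W

ω = 2πf = 62830 rad/s
X_L = ωL = 81.68 Ω
X_C = 1/(ωC) = 113.7 Ω
Branch 1: Z₁ = R = 130.0 Ω
Branch 2 (series LC): Z₂ = j(X_L − X_C) = −j32.00 Ω
Parallel: Z = Z₁Z₂/(Z₁+Z₂), |Z| = 31.07 Ω, ∠Z = -76.17°
I = V/|Z| = 1.706 A
P = VI cos φ = 53 × 1.706 × cos(-76.17°) = 21.61 W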